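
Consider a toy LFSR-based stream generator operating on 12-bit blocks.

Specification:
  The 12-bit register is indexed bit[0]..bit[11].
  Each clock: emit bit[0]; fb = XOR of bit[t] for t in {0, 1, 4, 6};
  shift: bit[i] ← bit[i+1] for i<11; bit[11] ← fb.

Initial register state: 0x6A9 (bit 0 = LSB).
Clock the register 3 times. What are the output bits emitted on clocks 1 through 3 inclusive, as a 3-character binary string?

100

reg_0 = 0x6A9
clock 1: out=1, reg = 0xB54
clock 2: out=0, reg = 0x5AA
clock 3: out=0, reg = 0xAD5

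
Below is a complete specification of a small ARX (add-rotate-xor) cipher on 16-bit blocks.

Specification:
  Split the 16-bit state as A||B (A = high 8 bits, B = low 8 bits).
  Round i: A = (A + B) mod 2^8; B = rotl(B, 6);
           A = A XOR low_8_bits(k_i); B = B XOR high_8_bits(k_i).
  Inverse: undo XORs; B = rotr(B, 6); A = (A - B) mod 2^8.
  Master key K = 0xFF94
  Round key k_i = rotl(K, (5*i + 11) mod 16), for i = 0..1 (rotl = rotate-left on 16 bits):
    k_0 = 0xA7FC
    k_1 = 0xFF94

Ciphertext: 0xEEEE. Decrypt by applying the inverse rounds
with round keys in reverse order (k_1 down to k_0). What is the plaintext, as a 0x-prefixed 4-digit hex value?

0x3B8F

s_0 = ciphertext = 0xEEEE
s_1 = InvRound(s_0, k_1) = 0x3644
s_2 = InvRound(s_1, k_0) = 0x3B8F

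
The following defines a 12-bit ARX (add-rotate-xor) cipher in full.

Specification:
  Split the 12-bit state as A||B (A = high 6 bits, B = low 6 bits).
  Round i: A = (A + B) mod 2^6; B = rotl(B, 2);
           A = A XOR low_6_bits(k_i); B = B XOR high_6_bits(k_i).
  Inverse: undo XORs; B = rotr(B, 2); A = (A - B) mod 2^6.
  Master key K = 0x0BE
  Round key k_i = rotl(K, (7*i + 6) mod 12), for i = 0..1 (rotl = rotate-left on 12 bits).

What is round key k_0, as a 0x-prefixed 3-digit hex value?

0xF82

K = 0x0BE
k_0 = rotl(K, (7*0+6) mod 12) = rotl(K, 6) = 0xF82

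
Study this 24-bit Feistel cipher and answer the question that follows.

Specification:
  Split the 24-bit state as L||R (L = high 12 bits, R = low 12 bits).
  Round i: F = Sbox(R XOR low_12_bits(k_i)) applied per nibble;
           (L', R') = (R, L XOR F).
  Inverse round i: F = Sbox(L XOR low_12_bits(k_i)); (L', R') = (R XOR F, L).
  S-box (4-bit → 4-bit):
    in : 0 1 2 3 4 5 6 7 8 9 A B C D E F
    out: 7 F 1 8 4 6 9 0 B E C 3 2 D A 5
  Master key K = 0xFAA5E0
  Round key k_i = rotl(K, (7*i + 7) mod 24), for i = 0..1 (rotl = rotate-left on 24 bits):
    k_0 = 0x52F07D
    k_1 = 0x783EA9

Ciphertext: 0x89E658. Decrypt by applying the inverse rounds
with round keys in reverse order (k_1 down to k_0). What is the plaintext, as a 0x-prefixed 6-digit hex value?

s_0 = ciphertext = 0x89E658
s_1 = InvRound(s_0, k_1) = 0xFD889E
s_2 = InvRound(s_1, k_0) = 0xD58FD8

0xD58FD8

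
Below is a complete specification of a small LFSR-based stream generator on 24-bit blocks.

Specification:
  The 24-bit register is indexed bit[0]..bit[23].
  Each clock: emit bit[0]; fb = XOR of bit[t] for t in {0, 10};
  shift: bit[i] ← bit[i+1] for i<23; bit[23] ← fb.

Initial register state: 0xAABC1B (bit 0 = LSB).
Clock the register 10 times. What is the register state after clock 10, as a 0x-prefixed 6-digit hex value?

0xAD2AAF

reg_0 = 0xAABC1B
clock 1: out=1, reg = 0x555E0D
clock 2: out=1, reg = 0x2AAF06
clock 3: out=0, reg = 0x955783
clock 4: out=1, reg = 0x4AABC1
clock 5: out=1, reg = 0xA555E0
clock 6: out=0, reg = 0xD2AAF0
clock 7: out=0, reg = 0x695578
clock 8: out=0, reg = 0xB4AABC
clock 9: out=0, reg = 0x5A555E
clock 10: out=0, reg = 0xAD2AAF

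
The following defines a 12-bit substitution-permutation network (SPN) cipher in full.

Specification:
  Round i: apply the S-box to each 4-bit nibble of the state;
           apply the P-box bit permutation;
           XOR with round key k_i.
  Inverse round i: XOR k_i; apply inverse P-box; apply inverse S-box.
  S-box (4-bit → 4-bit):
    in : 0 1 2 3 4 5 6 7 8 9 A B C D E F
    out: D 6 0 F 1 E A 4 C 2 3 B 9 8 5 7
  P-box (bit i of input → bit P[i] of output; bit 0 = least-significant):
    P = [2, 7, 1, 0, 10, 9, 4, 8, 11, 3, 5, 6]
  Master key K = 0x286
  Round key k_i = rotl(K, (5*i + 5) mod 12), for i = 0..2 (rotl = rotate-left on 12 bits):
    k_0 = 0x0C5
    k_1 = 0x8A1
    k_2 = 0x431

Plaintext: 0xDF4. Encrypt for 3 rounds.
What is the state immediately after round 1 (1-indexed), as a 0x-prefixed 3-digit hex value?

s_0 = plaintext = 0xDF4
s_1 = Round(s_0, k_0) = 0x691
s_2 = Round(s_1, k_1) = 0xA6B
s_3 = Round(s_2, k_2) = 0xFBC

0x691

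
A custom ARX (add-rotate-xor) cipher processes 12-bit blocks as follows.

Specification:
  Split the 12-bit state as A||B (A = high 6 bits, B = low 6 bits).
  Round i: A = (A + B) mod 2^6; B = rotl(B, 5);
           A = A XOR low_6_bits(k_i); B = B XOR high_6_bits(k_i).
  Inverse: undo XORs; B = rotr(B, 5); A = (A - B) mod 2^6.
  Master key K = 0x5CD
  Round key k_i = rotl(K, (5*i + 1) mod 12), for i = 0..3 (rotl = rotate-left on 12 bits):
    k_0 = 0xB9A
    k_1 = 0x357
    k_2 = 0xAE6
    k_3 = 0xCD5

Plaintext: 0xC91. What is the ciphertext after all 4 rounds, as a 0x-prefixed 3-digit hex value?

0x265

s_0 = plaintext = 0xC91
s_1 = Round(s_0, k_0) = 0x646
s_2 = Round(s_1, k_1) = 0x20E
s_3 = Round(s_2, k_2) = 0xC2C
s_4 = Round(s_3, k_3) = 0x265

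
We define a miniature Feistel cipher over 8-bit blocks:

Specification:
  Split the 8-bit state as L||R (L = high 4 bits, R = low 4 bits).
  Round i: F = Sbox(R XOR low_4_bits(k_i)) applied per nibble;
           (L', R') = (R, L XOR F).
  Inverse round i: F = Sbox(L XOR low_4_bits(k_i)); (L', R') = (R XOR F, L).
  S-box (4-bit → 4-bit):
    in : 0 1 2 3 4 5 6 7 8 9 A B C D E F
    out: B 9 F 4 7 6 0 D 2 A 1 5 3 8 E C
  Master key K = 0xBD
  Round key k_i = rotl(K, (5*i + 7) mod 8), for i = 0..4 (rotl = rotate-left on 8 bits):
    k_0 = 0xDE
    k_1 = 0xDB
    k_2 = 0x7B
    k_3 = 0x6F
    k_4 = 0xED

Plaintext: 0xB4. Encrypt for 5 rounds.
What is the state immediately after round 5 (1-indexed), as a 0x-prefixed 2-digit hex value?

s_0 = plaintext = 0xB4
s_1 = Round(s_0, k_0) = 0x4A
s_2 = Round(s_1, k_1) = 0xAD
s_3 = Round(s_2, k_2) = 0xDA
s_4 = Round(s_3, k_3) = 0xAB
s_5 = Round(s_4, k_4) = 0xBA

0xBA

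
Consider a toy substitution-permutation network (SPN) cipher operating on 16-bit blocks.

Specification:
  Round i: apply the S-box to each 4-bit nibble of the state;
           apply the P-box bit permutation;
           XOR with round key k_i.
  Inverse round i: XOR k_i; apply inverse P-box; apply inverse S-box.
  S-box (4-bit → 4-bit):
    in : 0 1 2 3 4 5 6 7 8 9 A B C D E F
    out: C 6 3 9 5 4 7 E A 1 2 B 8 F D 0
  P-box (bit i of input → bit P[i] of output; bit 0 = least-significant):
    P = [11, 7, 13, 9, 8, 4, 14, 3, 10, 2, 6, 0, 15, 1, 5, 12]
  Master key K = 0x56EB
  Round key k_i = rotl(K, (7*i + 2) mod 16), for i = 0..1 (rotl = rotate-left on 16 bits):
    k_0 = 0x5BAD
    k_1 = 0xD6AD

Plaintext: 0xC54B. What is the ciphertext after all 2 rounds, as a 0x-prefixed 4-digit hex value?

s_0 = plaintext = 0xC54B
s_1 = Round(s_0, k_0) = 0x006D
s_2 = Round(s_1, k_1) = 0xAD5C

0xAD5C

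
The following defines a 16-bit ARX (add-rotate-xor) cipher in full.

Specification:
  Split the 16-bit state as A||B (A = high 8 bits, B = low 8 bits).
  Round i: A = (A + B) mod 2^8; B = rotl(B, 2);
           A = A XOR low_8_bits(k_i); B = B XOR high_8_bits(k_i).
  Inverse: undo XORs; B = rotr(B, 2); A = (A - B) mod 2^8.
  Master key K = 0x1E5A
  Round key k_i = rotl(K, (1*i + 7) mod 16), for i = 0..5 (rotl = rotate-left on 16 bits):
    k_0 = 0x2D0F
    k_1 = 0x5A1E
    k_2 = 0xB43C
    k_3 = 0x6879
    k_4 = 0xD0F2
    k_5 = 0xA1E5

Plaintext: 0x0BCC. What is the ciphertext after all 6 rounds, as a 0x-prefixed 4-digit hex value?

s_0 = plaintext = 0x0BCC
s_1 = Round(s_0, k_0) = 0xD81E
s_2 = Round(s_1, k_1) = 0xE822
s_3 = Round(s_2, k_2) = 0x363C
s_4 = Round(s_3, k_3) = 0x0B98
s_5 = Round(s_4, k_4) = 0x51B2
s_6 = Round(s_5, k_5) = 0xE66B

0xE66B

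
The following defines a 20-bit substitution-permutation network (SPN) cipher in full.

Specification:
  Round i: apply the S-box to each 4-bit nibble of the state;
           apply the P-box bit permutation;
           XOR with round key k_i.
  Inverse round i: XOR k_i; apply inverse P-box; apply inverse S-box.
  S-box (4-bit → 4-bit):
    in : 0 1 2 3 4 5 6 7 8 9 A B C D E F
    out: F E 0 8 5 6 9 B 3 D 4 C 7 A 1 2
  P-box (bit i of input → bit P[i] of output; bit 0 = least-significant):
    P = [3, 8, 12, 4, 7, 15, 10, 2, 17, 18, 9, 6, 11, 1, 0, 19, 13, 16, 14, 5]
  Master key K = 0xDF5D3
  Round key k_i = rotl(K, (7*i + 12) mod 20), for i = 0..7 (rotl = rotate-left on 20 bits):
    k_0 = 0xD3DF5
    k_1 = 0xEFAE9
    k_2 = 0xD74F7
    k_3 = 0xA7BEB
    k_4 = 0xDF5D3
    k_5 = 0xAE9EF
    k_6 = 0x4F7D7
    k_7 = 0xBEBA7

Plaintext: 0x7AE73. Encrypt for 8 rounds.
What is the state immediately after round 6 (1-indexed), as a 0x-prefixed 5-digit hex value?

0xFCBDC

s_0 = plaintext = 0x7AE73
s_1 = Round(s_0, k_0) = 0xE9D40
s_2 = Round(s_1, k_1) = 0x2C730
s_3 = Round(s_2, k_2) = 0xB6DA8
s_4 = Round(s_3, k_3) = 0x63683
s_5 = Round(s_4, k_4) = 0x75523
s_6 = Round(s_5, k_5) = 0xFCBDC
s_7 = Round(s_6, k_6) = 0x56C98
s_8 = Round(s_7, k_7) = 0x4A42B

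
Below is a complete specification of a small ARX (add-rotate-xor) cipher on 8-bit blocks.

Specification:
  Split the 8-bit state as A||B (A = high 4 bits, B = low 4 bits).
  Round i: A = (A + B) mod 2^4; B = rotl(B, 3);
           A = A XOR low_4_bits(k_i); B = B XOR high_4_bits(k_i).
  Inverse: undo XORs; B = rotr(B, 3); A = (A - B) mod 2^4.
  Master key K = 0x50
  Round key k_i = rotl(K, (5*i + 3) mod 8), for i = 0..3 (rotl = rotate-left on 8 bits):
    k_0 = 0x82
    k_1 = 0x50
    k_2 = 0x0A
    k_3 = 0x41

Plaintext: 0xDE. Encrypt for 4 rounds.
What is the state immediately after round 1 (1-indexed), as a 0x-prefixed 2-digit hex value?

s_0 = plaintext = 0xDE
s_1 = Round(s_0, k_0) = 0x9F
s_2 = Round(s_1, k_1) = 0x8A
s_3 = Round(s_2, k_2) = 0x85
s_4 = Round(s_3, k_3) = 0xCE

0x9F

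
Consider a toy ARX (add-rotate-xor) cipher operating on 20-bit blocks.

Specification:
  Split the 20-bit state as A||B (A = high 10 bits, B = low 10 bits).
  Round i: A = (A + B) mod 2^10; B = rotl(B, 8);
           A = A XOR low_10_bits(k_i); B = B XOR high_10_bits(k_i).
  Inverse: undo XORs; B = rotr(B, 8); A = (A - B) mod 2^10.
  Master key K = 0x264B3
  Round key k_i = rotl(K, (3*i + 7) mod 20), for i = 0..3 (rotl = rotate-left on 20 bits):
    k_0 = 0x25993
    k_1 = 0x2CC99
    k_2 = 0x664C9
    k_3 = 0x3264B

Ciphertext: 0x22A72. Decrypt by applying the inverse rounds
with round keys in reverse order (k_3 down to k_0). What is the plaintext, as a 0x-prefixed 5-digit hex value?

0x7149D

s_0 = ciphertext = 0x22A72
s_1 = InvRound(s_0, k_3) = 0xF4EEE
s_2 = InvRound(s_1, k_2) = 0x4EDDF
s_3 = InvRound(s_2, k_1) = 0xFC5B1
s_4 = InvRound(s_3, k_0) = 0x7149D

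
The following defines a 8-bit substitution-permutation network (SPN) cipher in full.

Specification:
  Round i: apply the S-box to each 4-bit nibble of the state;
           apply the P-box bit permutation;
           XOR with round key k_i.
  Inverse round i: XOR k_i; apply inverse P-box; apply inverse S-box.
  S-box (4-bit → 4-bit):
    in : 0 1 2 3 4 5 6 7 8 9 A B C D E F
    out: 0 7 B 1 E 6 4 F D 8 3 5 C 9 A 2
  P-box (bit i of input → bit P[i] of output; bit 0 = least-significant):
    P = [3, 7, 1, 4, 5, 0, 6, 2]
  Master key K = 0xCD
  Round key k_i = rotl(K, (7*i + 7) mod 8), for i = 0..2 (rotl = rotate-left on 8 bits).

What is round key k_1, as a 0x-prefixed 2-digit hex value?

K = 0xCD
k_0 = rotl(K, (7*0+7) mod 8) = rotl(K, 7) = 0xE6
k_1 = rotl(K, (7*1+7) mod 8) = rotl(K, 6) = 0x73

0x73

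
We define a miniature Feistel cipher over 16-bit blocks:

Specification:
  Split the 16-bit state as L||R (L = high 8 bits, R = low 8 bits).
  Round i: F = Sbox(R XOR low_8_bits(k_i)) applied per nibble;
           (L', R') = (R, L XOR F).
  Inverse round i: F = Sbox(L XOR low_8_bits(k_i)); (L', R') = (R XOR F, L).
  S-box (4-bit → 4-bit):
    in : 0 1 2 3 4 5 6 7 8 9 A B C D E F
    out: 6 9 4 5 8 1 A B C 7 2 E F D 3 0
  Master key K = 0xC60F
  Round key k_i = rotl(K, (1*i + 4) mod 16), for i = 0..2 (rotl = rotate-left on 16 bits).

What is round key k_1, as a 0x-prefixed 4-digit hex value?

K = 0xC60F
k_0 = rotl(K, (1*0+4) mod 16) = rotl(K, 4) = 0x60FC
k_1 = rotl(K, (1*1+4) mod 16) = rotl(K, 5) = 0xC1F8

0xC1F8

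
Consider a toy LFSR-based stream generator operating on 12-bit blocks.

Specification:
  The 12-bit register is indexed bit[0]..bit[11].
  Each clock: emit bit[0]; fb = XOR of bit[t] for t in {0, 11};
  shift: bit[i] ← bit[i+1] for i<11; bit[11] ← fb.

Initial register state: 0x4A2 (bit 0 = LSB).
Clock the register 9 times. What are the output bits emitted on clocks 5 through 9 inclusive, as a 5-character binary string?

01010

reg_0 = 0x4A2
clock 1: out=0, reg = 0x251
clock 2: out=1, reg = 0x928
clock 3: out=0, reg = 0xC94
clock 4: out=0, reg = 0xE4A
clock 5: out=0, reg = 0xF25
clock 6: out=1, reg = 0x792
clock 7: out=0, reg = 0x3C9
clock 8: out=1, reg = 0x9E4
clock 9: out=0, reg = 0xCF2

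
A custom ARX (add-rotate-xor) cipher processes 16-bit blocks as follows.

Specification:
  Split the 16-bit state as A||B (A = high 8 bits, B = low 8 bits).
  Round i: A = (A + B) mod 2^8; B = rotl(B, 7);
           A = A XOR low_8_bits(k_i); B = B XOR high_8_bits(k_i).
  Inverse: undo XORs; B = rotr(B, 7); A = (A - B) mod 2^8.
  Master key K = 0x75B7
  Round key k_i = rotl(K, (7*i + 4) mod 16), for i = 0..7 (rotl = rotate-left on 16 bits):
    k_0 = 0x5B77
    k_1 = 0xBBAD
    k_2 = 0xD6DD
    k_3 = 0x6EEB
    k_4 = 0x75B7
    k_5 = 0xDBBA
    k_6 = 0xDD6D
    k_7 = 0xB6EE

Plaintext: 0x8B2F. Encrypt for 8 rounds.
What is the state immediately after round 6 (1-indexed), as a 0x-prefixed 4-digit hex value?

s_0 = plaintext = 0x8B2F
s_1 = Round(s_0, k_0) = 0xCDCC
s_2 = Round(s_1, k_1) = 0x34DD
s_3 = Round(s_2, k_2) = 0xCC38
s_4 = Round(s_3, k_3) = 0xEF72
s_5 = Round(s_4, k_4) = 0xD64C
s_6 = Round(s_5, k_5) = 0x98FD
s_7 = Round(s_6, k_6) = 0xF823
s_8 = Round(s_7, k_7) = 0xF527

0x98FD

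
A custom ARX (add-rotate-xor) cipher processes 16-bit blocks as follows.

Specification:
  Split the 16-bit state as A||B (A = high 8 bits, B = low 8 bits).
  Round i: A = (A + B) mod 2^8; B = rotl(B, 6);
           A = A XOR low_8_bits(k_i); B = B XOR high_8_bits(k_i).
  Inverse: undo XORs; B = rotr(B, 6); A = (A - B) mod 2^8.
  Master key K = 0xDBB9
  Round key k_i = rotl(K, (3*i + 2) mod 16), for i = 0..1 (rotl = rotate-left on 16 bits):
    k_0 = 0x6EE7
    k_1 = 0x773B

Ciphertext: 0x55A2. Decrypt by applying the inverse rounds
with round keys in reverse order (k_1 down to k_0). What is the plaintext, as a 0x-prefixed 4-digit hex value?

s_0 = ciphertext = 0x55A2
s_1 = InvRound(s_0, k_1) = 0x1757
s_2 = InvRound(s_1, k_0) = 0x0CE4

0x0CE4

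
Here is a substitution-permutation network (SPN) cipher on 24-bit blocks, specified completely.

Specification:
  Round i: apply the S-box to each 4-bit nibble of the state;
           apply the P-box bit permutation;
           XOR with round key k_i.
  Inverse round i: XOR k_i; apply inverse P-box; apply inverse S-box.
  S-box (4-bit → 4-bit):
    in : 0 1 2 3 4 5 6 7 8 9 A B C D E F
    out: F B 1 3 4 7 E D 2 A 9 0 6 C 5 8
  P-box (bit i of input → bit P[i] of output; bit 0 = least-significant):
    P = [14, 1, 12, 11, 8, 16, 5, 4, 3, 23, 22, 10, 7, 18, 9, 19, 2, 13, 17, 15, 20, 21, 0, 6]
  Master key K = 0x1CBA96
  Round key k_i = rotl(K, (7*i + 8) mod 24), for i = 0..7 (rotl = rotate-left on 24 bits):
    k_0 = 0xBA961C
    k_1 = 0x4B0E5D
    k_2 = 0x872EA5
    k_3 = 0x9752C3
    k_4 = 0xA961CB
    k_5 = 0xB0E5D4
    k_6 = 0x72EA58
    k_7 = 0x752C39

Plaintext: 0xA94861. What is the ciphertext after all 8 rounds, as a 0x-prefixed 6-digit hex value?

0xBD9FAB

s_0 = plaintext = 0xA94861
s_1 = Round(s_0, k_0) = 0x2B7C6E
s_2 = Round(s_1, k_1) = 0x925CED
s_3 = Round(s_2, k_2) = 0x633541
s_4 = Round(s_3, k_3) = 0x733A2C
s_5 = Round(s_4, k_4) = 0xBD5404
s_6 = Round(s_5, k_5) = 0xF77664
s_7 = Round(s_6, k_6) = 0xB97CAC
s_8 = Round(s_7, k_7) = 0xBD9FAB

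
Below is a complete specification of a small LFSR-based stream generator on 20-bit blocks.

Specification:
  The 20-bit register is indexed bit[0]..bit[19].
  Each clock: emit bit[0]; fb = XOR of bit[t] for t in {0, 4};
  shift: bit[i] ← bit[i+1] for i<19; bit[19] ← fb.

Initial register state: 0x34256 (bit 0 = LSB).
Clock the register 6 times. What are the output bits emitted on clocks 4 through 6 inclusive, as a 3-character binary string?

reg_0 = 0x34256
clock 1: out=0, reg = 0x9A12B
clock 2: out=1, reg = 0xCD095
clock 3: out=1, reg = 0x6684A
clock 4: out=0, reg = 0x33425
clock 5: out=1, reg = 0x99A12
clock 6: out=0, reg = 0xCCD09

010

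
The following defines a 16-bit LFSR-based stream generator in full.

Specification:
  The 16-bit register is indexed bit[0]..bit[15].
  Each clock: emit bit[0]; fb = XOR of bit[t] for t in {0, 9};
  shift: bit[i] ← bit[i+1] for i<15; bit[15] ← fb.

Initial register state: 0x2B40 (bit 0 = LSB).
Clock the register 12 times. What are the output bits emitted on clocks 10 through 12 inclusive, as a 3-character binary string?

reg_0 = 0x2B40
clock 1: out=0, reg = 0x95A0
clock 2: out=0, reg = 0x4AD0
clock 3: out=0, reg = 0xA568
clock 4: out=0, reg = 0x52B4
clock 5: out=0, reg = 0xA95A
clock 6: out=0, reg = 0x54AD
clock 7: out=1, reg = 0xAA56
clock 8: out=0, reg = 0xD52B
clock 9: out=1, reg = 0xEA95
clock 10: out=1, reg = 0x754A
clock 11: out=0, reg = 0x3AA5
clock 12: out=1, reg = 0x1D52

101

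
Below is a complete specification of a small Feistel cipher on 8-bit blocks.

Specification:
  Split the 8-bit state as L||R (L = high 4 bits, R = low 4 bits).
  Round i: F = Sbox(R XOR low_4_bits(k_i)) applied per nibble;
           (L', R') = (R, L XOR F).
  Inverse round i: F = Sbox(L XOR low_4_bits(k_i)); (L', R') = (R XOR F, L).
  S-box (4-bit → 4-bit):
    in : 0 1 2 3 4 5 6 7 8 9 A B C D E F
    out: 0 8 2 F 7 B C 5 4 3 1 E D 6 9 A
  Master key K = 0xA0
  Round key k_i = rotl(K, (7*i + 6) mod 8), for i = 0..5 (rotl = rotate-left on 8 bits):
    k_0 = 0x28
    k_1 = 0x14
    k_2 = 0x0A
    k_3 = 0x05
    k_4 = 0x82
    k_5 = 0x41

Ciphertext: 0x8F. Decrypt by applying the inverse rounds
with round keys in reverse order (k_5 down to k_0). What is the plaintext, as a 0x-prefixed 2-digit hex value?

0x2D

s_0 = ciphertext = 0x8F
s_1 = InvRound(s_0, k_5) = 0xC8
s_2 = InvRound(s_1, k_4) = 0x1C
s_3 = InvRound(s_2, k_3) = 0xB1
s_4 = InvRound(s_3, k_2) = 0x9B
s_5 = InvRound(s_4, k_1) = 0xD9
s_6 = InvRound(s_5, k_0) = 0x2D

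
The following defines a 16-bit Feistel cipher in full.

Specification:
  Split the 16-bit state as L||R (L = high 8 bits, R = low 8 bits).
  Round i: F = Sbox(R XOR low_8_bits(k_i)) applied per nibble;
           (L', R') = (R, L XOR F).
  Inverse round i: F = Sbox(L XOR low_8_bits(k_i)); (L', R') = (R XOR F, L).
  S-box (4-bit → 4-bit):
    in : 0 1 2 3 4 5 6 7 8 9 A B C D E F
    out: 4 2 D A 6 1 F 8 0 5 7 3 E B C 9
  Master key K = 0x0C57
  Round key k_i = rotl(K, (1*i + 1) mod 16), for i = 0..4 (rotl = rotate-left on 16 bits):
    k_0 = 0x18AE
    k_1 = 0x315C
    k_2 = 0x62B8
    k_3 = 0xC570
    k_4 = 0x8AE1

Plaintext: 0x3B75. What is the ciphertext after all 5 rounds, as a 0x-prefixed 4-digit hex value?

0x4079

s_0 = plaintext = 0x3B75
s_1 = Round(s_0, k_0) = 0x7588
s_2 = Round(s_1, k_1) = 0x88C3
s_3 = Round(s_2, k_2) = 0xC30B
s_4 = Round(s_3, k_3) = 0x0B40
s_5 = Round(s_4, k_4) = 0x4079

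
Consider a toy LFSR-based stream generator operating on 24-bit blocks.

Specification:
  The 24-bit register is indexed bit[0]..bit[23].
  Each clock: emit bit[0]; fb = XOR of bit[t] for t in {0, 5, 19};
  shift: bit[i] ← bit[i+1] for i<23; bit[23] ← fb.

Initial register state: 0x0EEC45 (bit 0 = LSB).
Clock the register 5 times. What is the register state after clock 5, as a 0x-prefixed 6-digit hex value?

0x307762

reg_0 = 0x0EEC45
clock 1: out=1, reg = 0x077622
clock 2: out=0, reg = 0x83BB11
clock 3: out=1, reg = 0xC1DD88
clock 4: out=0, reg = 0x60EEC4
clock 5: out=0, reg = 0x307762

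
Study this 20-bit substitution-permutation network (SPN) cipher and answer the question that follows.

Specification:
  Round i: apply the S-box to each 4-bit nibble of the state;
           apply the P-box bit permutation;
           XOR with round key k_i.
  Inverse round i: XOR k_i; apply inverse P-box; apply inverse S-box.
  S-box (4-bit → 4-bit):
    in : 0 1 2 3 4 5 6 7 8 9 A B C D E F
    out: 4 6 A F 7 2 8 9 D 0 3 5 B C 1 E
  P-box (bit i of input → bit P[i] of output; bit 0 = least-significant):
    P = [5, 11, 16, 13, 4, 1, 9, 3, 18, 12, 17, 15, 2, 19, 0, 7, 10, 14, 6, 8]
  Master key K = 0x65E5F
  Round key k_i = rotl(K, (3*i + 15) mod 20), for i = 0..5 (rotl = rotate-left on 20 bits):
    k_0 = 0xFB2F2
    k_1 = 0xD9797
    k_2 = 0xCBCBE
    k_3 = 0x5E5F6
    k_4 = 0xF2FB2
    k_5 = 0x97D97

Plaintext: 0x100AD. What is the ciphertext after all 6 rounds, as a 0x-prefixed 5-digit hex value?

0x1DAAD

s_0 = plaintext = 0x100AD
s_1 = Round(s_0, k_0) = 0xCD2A1
s_2 = Round(s_1, k_1) = 0xC4A04
s_3 = Round(s_2, k_2) = 0x1E39B
s_4 = Round(s_3, k_3) = 0x23592
s_5 = Round(s_4, k_4) = 0x75637
s_6 = Round(s_5, k_5) = 0x1DAAD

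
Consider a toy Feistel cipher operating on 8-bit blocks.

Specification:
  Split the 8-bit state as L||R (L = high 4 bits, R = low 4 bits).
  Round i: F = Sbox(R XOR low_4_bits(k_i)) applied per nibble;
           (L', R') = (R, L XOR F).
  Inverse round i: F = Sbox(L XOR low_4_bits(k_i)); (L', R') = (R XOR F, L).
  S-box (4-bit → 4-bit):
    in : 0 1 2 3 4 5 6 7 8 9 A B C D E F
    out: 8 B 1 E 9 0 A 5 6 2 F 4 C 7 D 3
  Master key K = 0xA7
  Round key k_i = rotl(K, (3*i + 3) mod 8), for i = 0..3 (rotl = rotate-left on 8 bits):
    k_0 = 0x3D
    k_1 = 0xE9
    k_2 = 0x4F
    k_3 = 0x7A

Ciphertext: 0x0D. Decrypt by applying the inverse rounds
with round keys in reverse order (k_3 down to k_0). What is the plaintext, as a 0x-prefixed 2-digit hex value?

s_0 = ciphertext = 0x0D
s_1 = InvRound(s_0, k_3) = 0x20
s_2 = InvRound(s_1, k_2) = 0x72
s_3 = InvRound(s_2, k_1) = 0xF7
s_4 = InvRound(s_3, k_0) = 0x6F

0x6F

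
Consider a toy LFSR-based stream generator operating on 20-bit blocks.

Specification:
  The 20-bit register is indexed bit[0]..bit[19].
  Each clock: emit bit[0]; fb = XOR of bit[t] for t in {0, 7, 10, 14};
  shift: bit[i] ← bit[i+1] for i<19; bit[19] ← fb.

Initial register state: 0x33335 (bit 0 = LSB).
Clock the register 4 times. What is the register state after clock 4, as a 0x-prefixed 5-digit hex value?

0x33333

reg_0 = 0x33335
clock 1: out=1, reg = 0x9999A
clock 2: out=0, reg = 0xCCCCD
clock 3: out=1, reg = 0x66666
clock 4: out=0, reg = 0x33333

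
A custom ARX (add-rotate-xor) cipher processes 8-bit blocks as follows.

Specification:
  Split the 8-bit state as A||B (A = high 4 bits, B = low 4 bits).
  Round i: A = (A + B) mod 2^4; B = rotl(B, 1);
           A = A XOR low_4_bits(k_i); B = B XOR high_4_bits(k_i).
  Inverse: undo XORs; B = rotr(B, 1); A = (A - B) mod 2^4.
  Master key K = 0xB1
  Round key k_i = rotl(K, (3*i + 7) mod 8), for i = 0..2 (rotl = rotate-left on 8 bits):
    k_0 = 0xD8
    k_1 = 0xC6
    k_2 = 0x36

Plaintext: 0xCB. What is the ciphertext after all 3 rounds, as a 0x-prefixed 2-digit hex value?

0xE0

s_0 = plaintext = 0xCB
s_1 = Round(s_0, k_0) = 0xFA
s_2 = Round(s_1, k_1) = 0xF9
s_3 = Round(s_2, k_2) = 0xE0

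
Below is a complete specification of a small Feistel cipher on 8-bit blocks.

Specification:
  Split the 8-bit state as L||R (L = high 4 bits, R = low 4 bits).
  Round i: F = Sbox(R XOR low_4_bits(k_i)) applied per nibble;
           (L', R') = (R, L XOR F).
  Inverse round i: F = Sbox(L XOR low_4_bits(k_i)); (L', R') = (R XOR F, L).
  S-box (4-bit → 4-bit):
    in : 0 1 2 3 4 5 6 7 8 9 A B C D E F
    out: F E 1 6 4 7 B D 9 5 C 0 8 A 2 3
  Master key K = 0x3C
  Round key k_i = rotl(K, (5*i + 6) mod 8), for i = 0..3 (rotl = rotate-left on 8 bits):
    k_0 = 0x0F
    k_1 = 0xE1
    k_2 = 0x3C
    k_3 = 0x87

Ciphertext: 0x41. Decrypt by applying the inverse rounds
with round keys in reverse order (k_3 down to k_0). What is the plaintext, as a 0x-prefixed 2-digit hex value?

0x70

s_0 = ciphertext = 0x41
s_1 = InvRound(s_0, k_3) = 0x74
s_2 = InvRound(s_1, k_2) = 0x47
s_3 = InvRound(s_2, k_1) = 0x04
s_4 = InvRound(s_3, k_0) = 0x70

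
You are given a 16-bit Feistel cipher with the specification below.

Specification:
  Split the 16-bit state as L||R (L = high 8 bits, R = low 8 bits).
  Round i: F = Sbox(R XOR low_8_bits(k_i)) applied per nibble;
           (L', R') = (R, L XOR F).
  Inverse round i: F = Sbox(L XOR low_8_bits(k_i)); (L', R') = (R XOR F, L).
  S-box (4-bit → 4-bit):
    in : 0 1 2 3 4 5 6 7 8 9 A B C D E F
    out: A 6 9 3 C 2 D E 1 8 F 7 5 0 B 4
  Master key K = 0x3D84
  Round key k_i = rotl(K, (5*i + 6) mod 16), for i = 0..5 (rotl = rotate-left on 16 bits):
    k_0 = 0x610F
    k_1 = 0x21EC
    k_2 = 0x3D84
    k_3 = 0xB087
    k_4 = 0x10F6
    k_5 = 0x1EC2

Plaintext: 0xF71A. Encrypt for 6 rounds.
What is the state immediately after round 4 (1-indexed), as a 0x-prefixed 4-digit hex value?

0x78B6

s_0 = plaintext = 0xF71A
s_1 = Round(s_0, k_0) = 0x1A95
s_2 = Round(s_1, k_1) = 0x95F2
s_3 = Round(s_2, k_2) = 0xF278
s_4 = Round(s_3, k_3) = 0x78B6
s_5 = Round(s_4, k_4) = 0xB6B2
s_6 = Round(s_5, k_5) = 0xB25C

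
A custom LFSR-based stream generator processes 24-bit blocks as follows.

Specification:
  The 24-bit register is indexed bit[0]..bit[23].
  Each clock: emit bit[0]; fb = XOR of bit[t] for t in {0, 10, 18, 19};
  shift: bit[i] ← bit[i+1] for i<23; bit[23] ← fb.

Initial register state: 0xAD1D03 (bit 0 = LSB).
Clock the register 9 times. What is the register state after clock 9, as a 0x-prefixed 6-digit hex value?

0xDD568E

reg_0 = 0xAD1D03
clock 1: out=1, reg = 0x568E81
clock 2: out=1, reg = 0xAB4740
clock 3: out=0, reg = 0x55A3A0
clock 4: out=0, reg = 0xAAD1D0
clock 5: out=0, reg = 0xD568E8
clock 6: out=0, reg = 0xEAB474
clock 7: out=0, reg = 0x755A3A
clock 8: out=0, reg = 0xBAAD1D
clock 9: out=1, reg = 0xDD568E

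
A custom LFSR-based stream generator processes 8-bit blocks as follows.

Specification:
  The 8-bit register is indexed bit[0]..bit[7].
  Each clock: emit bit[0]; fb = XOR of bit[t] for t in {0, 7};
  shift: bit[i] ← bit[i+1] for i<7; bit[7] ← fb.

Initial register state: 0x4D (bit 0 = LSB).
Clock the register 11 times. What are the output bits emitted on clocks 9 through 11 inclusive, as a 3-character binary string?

reg_0 = 0x4D
clock 1: out=1, reg = 0xA6
clock 2: out=0, reg = 0xD3
clock 3: out=1, reg = 0x69
clock 4: out=1, reg = 0xB4
clock 5: out=0, reg = 0xDA
clock 6: out=0, reg = 0xED
clock 7: out=1, reg = 0x76
clock 8: out=0, reg = 0x3B
clock 9: out=1, reg = 0x9D
clock 10: out=1, reg = 0x4E
clock 11: out=0, reg = 0x27

110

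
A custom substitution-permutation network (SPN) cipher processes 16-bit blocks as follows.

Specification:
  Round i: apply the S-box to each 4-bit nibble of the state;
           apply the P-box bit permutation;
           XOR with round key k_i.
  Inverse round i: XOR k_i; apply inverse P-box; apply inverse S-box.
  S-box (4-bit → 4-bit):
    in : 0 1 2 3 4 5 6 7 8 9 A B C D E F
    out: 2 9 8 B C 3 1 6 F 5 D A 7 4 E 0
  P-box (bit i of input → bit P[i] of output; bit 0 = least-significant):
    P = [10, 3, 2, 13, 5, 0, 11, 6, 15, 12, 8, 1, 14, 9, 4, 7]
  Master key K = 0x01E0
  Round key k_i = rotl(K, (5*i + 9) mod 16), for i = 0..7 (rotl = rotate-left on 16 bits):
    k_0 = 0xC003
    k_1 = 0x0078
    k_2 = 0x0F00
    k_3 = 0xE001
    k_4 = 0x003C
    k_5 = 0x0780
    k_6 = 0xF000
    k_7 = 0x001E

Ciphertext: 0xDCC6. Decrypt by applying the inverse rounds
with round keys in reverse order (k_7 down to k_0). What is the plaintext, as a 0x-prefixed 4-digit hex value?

0x8449

s_0 = ciphertext = 0xDCC6
s_1 = InvRound(s_0, k_7) = 0xA545
s_2 = InvRound(s_1, k_6) = 0x67B9
s_3 = InvRound(s_2, k_5) = 0x9F5B
s_4 = InvRound(s_3, k_4) = 0x0889
s_5 = InvRound(s_4, k_3) = 0x16DB
s_6 = InvRound(s_5, k_2) = 0x4EE0
s_7 = InvRound(s_6, k_1) = 0x8FD5
s_8 = InvRound(s_7, k_0) = 0x8449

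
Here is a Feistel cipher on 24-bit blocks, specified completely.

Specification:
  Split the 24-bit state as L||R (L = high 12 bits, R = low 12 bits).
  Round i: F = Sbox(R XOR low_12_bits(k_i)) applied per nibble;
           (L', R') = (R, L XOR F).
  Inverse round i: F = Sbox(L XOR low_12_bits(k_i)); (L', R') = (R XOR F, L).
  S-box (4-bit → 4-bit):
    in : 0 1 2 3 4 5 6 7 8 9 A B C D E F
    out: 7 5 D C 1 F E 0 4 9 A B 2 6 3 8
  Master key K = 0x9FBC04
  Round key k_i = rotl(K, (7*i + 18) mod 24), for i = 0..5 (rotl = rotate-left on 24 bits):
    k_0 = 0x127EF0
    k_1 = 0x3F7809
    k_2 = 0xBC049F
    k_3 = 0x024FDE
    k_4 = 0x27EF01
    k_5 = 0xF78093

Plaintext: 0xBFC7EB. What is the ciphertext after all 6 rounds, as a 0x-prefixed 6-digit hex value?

s_0 = plaintext = 0xBFC7EB
s_1 = Round(s_0, k_0) = 0x7EB2A7
s_2 = Round(s_1, k_1) = 0x2A7D48
s_3 = Round(s_2, k_2) = 0xD48BC7
s_4 = Round(s_3, k_3) = 0xBC7C11
s_5 = Round(s_4, k_4) = 0xC11790
s_6 = Round(s_5, k_5) = 0x790C6D

0x790C6D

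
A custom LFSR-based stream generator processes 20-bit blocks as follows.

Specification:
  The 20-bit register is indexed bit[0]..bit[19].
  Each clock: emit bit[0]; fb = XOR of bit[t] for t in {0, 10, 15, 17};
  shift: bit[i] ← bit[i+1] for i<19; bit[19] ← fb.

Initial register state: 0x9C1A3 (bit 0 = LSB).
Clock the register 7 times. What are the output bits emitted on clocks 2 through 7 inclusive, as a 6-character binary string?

100010

reg_0 = 0x9C1A3
clock 1: out=1, reg = 0x4E0D1
clock 2: out=1, reg = 0x27068
clock 3: out=0, reg = 0x93834
clock 4: out=0, reg = 0x49C1A
clock 5: out=0, reg = 0x24E0D
clock 6: out=1, reg = 0x92706
clock 7: out=0, reg = 0xC9383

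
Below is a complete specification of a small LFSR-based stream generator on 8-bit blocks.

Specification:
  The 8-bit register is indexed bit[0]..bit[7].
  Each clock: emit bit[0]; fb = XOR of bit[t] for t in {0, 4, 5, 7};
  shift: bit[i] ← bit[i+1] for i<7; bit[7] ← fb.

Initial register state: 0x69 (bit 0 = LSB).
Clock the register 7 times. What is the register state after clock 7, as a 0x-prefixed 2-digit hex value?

reg_0 = 0x69
clock 1: out=1, reg = 0x34
clock 2: out=0, reg = 0x1A
clock 3: out=0, reg = 0x8D
clock 4: out=1, reg = 0x46
clock 5: out=0, reg = 0x23
clock 6: out=1, reg = 0x11
clock 7: out=1, reg = 0x08

0x08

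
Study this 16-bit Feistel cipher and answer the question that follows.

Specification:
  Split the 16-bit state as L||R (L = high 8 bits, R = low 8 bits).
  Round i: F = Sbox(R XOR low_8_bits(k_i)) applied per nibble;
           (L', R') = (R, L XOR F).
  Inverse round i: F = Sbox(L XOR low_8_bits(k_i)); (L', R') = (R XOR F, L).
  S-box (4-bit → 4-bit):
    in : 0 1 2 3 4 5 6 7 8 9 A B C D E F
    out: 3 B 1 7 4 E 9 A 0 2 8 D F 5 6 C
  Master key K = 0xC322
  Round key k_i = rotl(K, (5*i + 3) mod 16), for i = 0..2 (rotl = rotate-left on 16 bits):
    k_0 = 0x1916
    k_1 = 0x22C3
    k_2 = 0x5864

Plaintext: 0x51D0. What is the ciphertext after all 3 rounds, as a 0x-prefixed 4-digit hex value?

0x4DBA

s_0 = plaintext = 0x51D0
s_1 = Round(s_0, k_0) = 0xD0A8
s_2 = Round(s_1, k_1) = 0xA84D
s_3 = Round(s_2, k_2) = 0x4DBA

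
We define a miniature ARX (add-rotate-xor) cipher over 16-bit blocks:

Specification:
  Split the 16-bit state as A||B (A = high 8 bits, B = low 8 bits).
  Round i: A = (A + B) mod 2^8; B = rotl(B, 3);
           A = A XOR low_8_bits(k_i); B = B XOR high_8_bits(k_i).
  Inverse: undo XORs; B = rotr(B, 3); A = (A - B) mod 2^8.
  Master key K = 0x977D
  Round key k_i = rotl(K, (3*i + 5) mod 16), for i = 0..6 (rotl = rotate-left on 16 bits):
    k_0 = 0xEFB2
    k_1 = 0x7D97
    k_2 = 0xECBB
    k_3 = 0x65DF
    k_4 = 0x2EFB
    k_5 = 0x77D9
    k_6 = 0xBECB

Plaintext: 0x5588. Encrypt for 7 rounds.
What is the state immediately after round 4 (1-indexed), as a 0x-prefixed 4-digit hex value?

s_0 = plaintext = 0x5588
s_1 = Round(s_0, k_0) = 0x6FAB
s_2 = Round(s_1, k_1) = 0x8D20
s_3 = Round(s_2, k_2) = 0x16ED
s_4 = Round(s_3, k_3) = 0xDC0A
s_5 = Round(s_4, k_4) = 0x1D7E
s_6 = Round(s_5, k_5) = 0x4284
s_7 = Round(s_6, k_6) = 0x0D9A

0xDC0A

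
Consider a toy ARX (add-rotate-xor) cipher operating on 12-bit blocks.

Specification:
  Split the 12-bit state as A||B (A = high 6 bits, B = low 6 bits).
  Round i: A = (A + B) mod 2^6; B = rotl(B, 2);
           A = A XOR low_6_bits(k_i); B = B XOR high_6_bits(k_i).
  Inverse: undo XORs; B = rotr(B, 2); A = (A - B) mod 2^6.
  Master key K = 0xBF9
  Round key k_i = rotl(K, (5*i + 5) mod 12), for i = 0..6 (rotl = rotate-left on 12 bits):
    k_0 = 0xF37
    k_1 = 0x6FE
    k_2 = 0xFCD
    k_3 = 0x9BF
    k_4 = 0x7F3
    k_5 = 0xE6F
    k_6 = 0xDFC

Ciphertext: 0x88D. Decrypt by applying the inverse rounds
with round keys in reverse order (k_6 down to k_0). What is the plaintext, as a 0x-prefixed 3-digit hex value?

0x7DE

s_0 = ciphertext = 0x88D
s_1 = InvRound(s_0, k_6) = 0xC2E
s_2 = InvRound(s_1, k_5) = 0xAB5
s_3 = InvRound(s_2, k_4) = 0xBEA
s_4 = InvRound(s_3, k_3) = 0x343
s_5 = InvRound(s_4, k_2) = 0xC4F
s_6 = InvRound(s_5, k_1) = 0x285
s_7 = InvRound(s_6, k_0) = 0x7DE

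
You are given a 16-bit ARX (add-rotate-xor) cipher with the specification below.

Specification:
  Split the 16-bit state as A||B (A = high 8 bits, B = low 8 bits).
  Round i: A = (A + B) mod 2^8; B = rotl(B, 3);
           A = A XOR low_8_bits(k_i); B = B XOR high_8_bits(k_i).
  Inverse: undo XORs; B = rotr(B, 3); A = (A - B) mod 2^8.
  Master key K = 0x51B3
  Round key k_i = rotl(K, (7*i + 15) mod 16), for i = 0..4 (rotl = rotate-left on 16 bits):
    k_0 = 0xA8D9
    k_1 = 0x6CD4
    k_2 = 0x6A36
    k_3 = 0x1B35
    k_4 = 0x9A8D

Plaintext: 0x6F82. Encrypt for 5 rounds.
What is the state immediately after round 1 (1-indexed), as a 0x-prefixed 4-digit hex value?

s_0 = plaintext = 0x6F82
s_1 = Round(s_0, k_0) = 0x28BC
s_2 = Round(s_1, k_1) = 0x3089
s_3 = Round(s_2, k_2) = 0x8F26
s_4 = Round(s_3, k_3) = 0x802A
s_5 = Round(s_4, k_4) = 0x27CB

0x28BC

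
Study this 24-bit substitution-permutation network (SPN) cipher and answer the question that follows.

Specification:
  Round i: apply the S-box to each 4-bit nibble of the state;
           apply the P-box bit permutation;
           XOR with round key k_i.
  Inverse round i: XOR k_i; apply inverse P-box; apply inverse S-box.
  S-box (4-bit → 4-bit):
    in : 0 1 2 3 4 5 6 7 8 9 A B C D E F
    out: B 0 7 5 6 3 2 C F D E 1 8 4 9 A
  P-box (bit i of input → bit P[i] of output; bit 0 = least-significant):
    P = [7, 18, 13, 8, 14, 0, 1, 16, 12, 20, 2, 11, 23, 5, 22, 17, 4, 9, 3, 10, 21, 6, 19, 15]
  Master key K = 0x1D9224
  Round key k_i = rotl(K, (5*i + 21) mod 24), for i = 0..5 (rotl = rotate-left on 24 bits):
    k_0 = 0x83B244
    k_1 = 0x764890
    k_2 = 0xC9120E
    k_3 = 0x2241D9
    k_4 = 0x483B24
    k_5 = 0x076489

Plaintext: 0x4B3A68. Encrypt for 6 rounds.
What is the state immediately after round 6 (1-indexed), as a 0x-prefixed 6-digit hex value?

0x71730C

s_0 = plaintext = 0x4B3A68
s_1 = Round(s_0, k_0) = 0x5F9B91
s_2 = Round(s_1, k_1) = 0x951ED2
s_3 = Round(s_2, k_2) = 0xE5A89C
s_4 = Round(s_3, k_3) = 0x519AEF
s_5 = Round(s_4, k_4) = 0xBF7260
s_6 = Round(s_5, k_5) = 0x71730C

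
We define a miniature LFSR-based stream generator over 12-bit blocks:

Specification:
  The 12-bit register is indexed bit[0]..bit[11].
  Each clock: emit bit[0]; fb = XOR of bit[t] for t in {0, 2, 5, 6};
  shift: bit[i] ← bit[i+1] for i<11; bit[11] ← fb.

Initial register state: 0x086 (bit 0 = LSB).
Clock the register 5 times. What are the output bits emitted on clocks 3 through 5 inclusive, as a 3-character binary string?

100

reg_0 = 0x086
clock 1: out=0, reg = 0x843
clock 2: out=1, reg = 0x421
clock 3: out=1, reg = 0x210
clock 4: out=0, reg = 0x108
clock 5: out=0, reg = 0x084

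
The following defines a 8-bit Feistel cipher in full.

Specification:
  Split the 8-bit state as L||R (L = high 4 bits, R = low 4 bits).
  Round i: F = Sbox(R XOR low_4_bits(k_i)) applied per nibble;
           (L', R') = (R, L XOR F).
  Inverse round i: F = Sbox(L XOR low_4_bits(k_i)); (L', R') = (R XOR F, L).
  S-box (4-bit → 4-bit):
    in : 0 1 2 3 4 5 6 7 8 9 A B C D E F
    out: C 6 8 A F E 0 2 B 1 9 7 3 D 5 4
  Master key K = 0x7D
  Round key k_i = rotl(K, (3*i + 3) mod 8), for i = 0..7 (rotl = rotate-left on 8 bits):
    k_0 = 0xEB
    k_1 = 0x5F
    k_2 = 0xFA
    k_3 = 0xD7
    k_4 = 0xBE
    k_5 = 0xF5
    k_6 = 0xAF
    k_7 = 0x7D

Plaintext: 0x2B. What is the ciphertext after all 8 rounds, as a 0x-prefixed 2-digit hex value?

s_0 = plaintext = 0x2B
s_1 = Round(s_0, k_0) = 0xBE
s_2 = Round(s_1, k_1) = 0xED
s_3 = Round(s_2, k_2) = 0xDC
s_4 = Round(s_3, k_3) = 0xCA
s_5 = Round(s_4, k_4) = 0xA3
s_6 = Round(s_5, k_5) = 0x3A
s_7 = Round(s_6, k_6) = 0xAD
s_8 = Round(s_7, k_7) = 0xD6

0xD6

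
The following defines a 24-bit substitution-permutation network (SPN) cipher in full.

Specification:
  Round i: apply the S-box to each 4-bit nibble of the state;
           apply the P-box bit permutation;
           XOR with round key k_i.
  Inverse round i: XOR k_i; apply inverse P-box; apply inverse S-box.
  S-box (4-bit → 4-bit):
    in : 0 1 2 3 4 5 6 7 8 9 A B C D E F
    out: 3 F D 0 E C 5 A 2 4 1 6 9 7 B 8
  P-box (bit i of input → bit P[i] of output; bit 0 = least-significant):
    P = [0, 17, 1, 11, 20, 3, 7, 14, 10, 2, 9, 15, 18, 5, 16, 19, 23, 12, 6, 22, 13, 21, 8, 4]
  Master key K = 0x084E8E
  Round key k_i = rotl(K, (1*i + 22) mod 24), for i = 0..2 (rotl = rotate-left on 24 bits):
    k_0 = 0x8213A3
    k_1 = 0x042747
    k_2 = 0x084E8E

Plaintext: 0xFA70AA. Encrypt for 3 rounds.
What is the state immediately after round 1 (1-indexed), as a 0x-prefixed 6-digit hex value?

0x1A1796

s_0 = plaintext = 0xFA70AA
s_1 = Round(s_0, k_0) = 0x1A1796
s_2 = Round(s_1, k_1) = 0xA986F0
s_3 = Round(s_2, k_2) = 0x0A28EF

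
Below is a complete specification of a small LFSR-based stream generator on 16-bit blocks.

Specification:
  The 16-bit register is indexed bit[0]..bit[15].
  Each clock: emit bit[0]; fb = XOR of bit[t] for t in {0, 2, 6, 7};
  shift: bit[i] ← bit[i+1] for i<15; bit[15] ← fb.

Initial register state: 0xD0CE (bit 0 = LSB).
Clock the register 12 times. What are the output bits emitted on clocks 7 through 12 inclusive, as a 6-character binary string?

110000

reg_0 = 0xD0CE
clock 1: out=0, reg = 0xE867
clock 2: out=1, reg = 0xF433
clock 3: out=1, reg = 0xFA19
clock 4: out=1, reg = 0xFD0C
clock 5: out=0, reg = 0xFE86
clock 6: out=0, reg = 0x7F43
clock 7: out=1, reg = 0x3FA1
clock 8: out=1, reg = 0x1FD0
clock 9: out=0, reg = 0x0FE8
clock 10: out=0, reg = 0x07F4
clock 11: out=0, reg = 0x83FA
clock 12: out=0, reg = 0x41FD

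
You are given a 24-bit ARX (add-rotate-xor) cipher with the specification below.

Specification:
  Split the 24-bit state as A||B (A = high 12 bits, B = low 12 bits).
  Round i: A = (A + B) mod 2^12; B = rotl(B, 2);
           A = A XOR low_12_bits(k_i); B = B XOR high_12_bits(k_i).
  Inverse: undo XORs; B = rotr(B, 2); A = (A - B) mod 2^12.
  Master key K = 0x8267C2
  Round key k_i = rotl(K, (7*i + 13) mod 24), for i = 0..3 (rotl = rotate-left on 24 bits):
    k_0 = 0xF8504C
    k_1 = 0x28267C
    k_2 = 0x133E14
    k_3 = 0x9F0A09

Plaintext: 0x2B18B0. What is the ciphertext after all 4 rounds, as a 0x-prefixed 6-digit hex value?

s_0 = plaintext = 0x2B18B0
s_1 = Round(s_0, k_0) = 0xB2DD47
s_2 = Round(s_1, k_1) = 0xE0879D
s_3 = Round(s_2, k_2) = 0xBB1F46
s_4 = Round(s_3, k_3) = 0x0FE4EB

0x0FE4EB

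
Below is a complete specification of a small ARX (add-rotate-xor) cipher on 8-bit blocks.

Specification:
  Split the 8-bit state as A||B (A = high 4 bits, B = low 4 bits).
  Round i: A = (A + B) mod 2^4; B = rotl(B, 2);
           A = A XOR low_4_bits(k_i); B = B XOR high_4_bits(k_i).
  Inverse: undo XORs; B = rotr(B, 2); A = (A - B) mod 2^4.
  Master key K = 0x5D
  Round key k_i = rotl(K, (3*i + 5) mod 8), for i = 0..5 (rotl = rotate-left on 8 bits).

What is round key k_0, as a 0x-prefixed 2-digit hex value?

0xAB

K = 0x5D
k_0 = rotl(K, (3*0+5) mod 8) = rotl(K, 5) = 0xAB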